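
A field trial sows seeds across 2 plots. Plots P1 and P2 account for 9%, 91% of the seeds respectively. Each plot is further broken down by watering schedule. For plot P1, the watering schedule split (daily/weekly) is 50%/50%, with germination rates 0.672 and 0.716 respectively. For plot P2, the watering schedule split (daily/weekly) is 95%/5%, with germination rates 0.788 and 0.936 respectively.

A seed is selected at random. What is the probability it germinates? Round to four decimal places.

0.7863

P(G|P1) = 0.5·0.672 + 0.5·0.716 = 0.336 + 0.358 = 0.694
P(G|P2) = 0.95·0.788 + 0.05·0.936 = 0.7486 + 0.0468 = 0.7954
Then overall,
P(G) = 0.09·0.694 + 0.91·0.7954
      = 0.06246 + 0.723814 = 0.786274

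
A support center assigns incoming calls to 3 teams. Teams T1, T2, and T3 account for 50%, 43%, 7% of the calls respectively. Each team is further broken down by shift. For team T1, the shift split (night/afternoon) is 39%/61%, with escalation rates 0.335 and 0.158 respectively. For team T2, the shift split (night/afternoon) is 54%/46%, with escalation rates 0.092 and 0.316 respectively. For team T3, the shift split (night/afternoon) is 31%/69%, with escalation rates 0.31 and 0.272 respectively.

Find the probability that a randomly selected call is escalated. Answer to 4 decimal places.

P(E|T1) = 0.39·0.335 + 0.61·0.158 = 0.13065 + 0.09638 = 0.22703
P(E|T2) = 0.54·0.092 + 0.46·0.316 = 0.04968 + 0.14536 = 0.19504
P(E|T3) = 0.31·0.31 + 0.69·0.272 = 0.0961 + 0.18768 = 0.28378
By total probability over the outer partition,
P(E) = 0.5·0.22703 + 0.43·0.19504 + 0.07·0.28378
      = 0.113515 + 0.0838672 + 0.0198646 = 0.2172468

P(E) ≈ 0.2172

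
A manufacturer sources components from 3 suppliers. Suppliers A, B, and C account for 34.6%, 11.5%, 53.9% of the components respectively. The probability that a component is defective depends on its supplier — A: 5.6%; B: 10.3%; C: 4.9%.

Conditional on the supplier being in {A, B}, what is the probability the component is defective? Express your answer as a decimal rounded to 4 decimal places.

Let S = {A, B}.
P(S) = 0.346 + 0.115 = 0.461.
P(D ∩ S) = 0.056·0.346 + 0.103·0.115 = 0.019376 + 0.011845 = 0.031221.
P(D | S) = 0.031221 / 0.461 = 0.067725…

P(D|S) ≈ 0.0677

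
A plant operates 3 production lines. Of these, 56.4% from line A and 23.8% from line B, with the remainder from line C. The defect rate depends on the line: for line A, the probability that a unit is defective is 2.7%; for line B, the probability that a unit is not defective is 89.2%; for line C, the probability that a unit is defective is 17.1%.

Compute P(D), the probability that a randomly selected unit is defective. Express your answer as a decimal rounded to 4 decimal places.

P(D) ≈ 0.0748

P(C) = 1 − (0.564 + 0.238) = 0.198.
P(D|B) = 1 − 0.892 = 0.108.
Summing over the partition,
P(D) = P(D|A)·P(A) + P(D|B)·P(B) + P(D|C)·P(C)
      = 0.027·0.564 + 0.108·0.238 + 0.171·0.198
      = 0.015228 + 0.025704 + 0.033858 = 0.07479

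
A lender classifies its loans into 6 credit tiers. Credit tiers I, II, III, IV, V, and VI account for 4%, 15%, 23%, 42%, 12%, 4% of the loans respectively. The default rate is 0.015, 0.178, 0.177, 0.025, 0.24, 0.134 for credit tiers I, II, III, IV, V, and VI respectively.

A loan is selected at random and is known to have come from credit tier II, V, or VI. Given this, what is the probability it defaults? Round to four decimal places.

Let S = {II, V, VI}.
P(S) = 0.15 + 0.12 + 0.04 = 0.31.
P(D ∩ S) = 0.178·0.15 + 0.24·0.12 + 0.134·0.04 = 0.0267 + 0.0288 + 0.00536 = 0.06086.
P(D | S) = 0.06086 / 0.31 = 0.196323…

0.1963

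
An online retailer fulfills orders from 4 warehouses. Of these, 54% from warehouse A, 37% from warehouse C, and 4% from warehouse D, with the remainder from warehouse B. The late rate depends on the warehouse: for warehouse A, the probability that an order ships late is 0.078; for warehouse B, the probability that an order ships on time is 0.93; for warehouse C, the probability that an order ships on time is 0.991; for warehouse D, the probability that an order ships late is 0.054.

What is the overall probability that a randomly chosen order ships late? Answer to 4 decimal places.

P(B) = 1 − (0.54 + 0.37 + 0.04) = 0.05.
P(L|B) = 1 − 0.93 = 0.07.
P(L|C) = 1 − 0.991 = 0.009.
P(L) = P(L|A)·P(A) + P(L|B)·P(B) + P(L|C)·P(C) + P(L|D)·P(D)
      = 0.078·0.54 + 0.07·0.05 + 0.009·0.37 + 0.054·0.04
      = 0.04212 + 0.0035 + 0.00333 + 0.00216 = 0.05111

0.0511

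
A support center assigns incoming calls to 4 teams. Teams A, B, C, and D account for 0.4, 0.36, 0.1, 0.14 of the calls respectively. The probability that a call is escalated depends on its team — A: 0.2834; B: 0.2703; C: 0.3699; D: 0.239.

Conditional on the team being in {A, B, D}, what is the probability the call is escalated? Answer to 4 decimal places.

0.2713

Let S = {A, B, D}.
P(S) = 0.4 + 0.36 + 0.14 = 0.9.
P(E ∩ S) = 0.2834·0.4 + 0.2703·0.36 + 0.239·0.14 = 0.11336 + 0.097308 + 0.03346 = 0.244128.
P(E | S) = 0.244128 / 0.9 = 0.271253…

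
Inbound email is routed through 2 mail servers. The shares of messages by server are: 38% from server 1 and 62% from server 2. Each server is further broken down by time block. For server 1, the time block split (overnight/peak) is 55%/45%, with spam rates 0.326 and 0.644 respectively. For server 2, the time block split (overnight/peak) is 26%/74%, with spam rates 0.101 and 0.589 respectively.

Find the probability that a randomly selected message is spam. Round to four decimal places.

0.4648

P(S|1) = 0.55·0.326 + 0.45·0.644 = 0.1793 + 0.2898 = 0.4691
P(S|2) = 0.26·0.101 + 0.74·0.589 = 0.02626 + 0.43586 = 0.46212
By total probability over the outer partition,
P(S) = 0.38·0.4691 + 0.62·0.46212
      = 0.178258 + 0.2865144 = 0.4647724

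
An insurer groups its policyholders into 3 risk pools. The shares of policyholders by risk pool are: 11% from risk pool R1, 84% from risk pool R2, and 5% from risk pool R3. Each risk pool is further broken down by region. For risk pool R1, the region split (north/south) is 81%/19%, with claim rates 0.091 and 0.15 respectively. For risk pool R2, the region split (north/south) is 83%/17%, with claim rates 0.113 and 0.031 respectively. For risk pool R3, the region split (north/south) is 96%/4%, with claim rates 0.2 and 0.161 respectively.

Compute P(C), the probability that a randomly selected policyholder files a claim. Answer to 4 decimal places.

P(C|R1) = 0.81·0.091 + 0.19·0.15 = 0.07371 + 0.0285 = 0.10221
P(C|R2) = 0.83·0.113 + 0.17·0.031 = 0.09379 + 0.00527 = 0.09906
P(C|R3) = 0.96·0.2 + 0.04·0.161 = 0.192 + 0.00644 = 0.19844
By total probability over the outer partition,
P(C) = 0.11·0.10221 + 0.84·0.09906 + 0.05·0.19844
      = 0.0112431 + 0.0832104 + 0.009922 = 0.1043755

P(C) ≈ 0.1044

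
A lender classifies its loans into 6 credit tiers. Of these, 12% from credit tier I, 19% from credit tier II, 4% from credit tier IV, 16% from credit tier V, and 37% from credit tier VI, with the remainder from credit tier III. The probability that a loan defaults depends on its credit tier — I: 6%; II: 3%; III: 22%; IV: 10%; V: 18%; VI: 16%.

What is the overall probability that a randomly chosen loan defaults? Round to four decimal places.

0.1313

P(III) = 1 − (0.12 + 0.19 + 0.04 + 0.16 + 0.37) = 0.12.
P(D) = P(D|I)·P(I) + P(D|II)·P(II) + P(D|III)·P(III) + P(D|IV)·P(IV) + P(D|V)·P(V) + P(D|VI)·P(VI)
      = 0.06·0.12 + 0.03·0.19 + 0.22·0.12 + 0.1·0.04 + 0.18·0.16 + 0.16·0.37
      = 0.0072 + 0.0057 + 0.0264 + 0.004 + 0.0288 + 0.0592 = 0.1313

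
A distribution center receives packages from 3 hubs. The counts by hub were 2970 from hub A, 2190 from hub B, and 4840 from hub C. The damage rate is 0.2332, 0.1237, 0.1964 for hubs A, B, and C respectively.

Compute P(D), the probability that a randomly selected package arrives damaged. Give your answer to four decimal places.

P(D) ≈ 0.1914

Total: 2970 + 2190 + 4840 = 10000.
P(A) = 2970/10000 = 0.297. P(B) = 2190/10000 = 0.219. P(C) = 4840/10000 = 0.484.
P(D) = P(D|A)·P(A) + P(D|B)·P(B) + P(D|C)·P(C)
      = 0.2332·0.297 + 0.1237·0.219 + 0.1964·0.484
      = 0.0692604 + 0.0270903 + 0.0950576 = 0.1914083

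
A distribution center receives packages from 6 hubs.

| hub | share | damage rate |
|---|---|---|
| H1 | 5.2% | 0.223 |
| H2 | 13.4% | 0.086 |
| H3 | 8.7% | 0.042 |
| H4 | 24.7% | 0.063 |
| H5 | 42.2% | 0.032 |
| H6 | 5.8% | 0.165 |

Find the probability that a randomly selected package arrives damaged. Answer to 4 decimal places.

Using total probability over the partition,
P(D) = P(D|H1)·P(H1) + P(D|H2)·P(H2) + P(D|H3)·P(H3) + P(D|H4)·P(H4) + P(D|H5)·P(H5) + P(D|H6)·P(H6)
      = 0.223·0.052 + 0.086·0.134 + 0.042·0.087 + 0.063·0.247 + 0.032·0.422 + 0.165·0.058
      = 0.011596 + 0.011524 + 0.003654 + 0.015561 + 0.013504 + 0.00957 = 0.065409

0.0654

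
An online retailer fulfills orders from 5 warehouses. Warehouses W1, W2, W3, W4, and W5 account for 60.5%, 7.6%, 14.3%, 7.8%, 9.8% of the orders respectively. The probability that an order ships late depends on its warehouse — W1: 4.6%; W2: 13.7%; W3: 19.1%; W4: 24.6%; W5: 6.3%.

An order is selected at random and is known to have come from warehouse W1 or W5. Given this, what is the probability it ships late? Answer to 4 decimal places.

Let S = {W1, W5}.
P(S) = 0.605 + 0.098 = 0.703.
P(L ∩ S) = 0.046·0.605 + 0.063·0.098 = 0.02783 + 0.006174 = 0.034004.
P(L | S) = 0.034004 / 0.703 = 0.048370…

P(L|S) ≈ 0.0484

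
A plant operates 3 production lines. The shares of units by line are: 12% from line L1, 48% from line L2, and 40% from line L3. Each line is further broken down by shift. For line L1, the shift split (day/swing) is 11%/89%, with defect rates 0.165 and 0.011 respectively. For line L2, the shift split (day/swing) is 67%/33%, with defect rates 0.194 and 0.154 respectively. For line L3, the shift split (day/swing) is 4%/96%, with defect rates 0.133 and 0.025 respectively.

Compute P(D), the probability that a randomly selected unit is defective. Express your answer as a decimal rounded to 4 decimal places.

P(D|L1) = 0.11·0.165 + 0.89·0.011 = 0.01815 + 0.00979 = 0.02794
P(D|L2) = 0.67·0.194 + 0.33·0.154 = 0.12998 + 0.05082 = 0.1808
P(D|L3) = 0.04·0.133 + 0.96·0.025 = 0.00532 + 0.024 = 0.02932
Then overall,
P(D) = 0.12·0.02794 + 0.48·0.1808 + 0.4·0.02932
      = 0.0033528 + 0.086784 + 0.011728 = 0.1018648

0.1019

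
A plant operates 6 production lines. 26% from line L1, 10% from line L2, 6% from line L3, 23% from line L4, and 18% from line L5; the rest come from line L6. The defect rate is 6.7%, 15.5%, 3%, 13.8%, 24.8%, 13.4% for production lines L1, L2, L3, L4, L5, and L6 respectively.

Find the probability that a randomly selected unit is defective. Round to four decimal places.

P(L6) = 1 − (0.26 + 0.1 + 0.06 + 0.23 + 0.18) = 0.17.
P(D) = P(D|L1)·P(L1) + P(D|L2)·P(L2) + P(D|L3)·P(L3) + P(D|L4)·P(L4) + P(D|L5)·P(L5) + P(D|L6)·P(L6)
      = 0.067·0.26 + 0.155·0.1 + 0.03·0.06 + 0.138·0.23 + 0.248·0.18 + 0.134·0.17
      = 0.01742 + 0.0155 + 0.0018 + 0.03174 + 0.04464 + 0.02278 = 0.13388

P(D) ≈ 0.1339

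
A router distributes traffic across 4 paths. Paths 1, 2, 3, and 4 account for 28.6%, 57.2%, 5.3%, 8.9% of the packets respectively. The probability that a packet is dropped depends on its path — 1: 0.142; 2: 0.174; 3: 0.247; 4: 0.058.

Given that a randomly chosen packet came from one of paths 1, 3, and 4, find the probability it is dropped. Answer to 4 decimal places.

Let S = {1, 3, 4}.
P(S) = 0.286 + 0.053 + 0.089 = 0.428.
P(L ∩ S) = 0.142·0.286 + 0.247·0.053 + 0.058·0.089 = 0.040612 + 0.013091 + 0.005162 = 0.058865.
P(L | S) = 0.058865 / 0.428 = 0.137535…

0.1375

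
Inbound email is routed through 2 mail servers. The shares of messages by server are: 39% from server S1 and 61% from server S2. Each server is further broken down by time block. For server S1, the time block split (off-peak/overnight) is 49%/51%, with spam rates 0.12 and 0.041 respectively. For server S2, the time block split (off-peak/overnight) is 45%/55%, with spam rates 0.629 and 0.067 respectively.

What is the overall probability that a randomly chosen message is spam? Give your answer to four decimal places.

P(S|S1) = 0.49·0.12 + 0.51·0.041 = 0.0588 + 0.02091 = 0.07971
P(S|S2) = 0.45·0.629 + 0.55·0.067 = 0.28305 + 0.03685 = 0.3199
Then overall,
P(S) = 0.39·0.07971 + 0.61·0.3199
      = 0.0310869 + 0.195139 = 0.2262259

0.2262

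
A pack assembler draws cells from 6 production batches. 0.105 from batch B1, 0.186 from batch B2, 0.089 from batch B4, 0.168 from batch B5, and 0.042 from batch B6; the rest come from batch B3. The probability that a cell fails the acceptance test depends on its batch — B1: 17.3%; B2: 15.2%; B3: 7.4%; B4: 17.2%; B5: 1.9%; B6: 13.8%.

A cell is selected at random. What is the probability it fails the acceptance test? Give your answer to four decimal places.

P(B3) = 1 − (0.105 + 0.186 + 0.089 + 0.168 + 0.042) = 0.41.
Using total probability over the partition,
P(F) = P(F|B1)·P(B1) + P(F|B2)·P(B2) + P(F|B3)·P(B3) + P(F|B4)·P(B4) + P(F|B5)·P(B5) + P(F|B6)·P(B6)
      = 0.173·0.105 + 0.152·0.186 + 0.074·0.41 + 0.172·0.089 + 0.019·0.168 + 0.138·0.042
      = 0.018165 + 0.028272 + 0.03034 + 0.015308 + 0.003192 + 0.005796 = 0.101073

0.1011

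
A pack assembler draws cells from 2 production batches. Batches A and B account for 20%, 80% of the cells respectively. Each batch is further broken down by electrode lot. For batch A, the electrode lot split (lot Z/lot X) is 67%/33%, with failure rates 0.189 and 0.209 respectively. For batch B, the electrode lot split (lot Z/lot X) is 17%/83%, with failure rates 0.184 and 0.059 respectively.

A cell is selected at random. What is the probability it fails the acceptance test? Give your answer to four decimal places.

P(F|A) = 0.67·0.189 + 0.33·0.209 = 0.12663 + 0.06897 = 0.1956
P(F|B) = 0.17·0.184 + 0.83·0.059 = 0.03128 + 0.04897 = 0.08025
By total probability over the outer partition,
P(F) = 0.2·0.1956 + 0.8·0.08025
      = 0.03912 + 0.0642 = 0.10332

P(F) ≈ 0.1033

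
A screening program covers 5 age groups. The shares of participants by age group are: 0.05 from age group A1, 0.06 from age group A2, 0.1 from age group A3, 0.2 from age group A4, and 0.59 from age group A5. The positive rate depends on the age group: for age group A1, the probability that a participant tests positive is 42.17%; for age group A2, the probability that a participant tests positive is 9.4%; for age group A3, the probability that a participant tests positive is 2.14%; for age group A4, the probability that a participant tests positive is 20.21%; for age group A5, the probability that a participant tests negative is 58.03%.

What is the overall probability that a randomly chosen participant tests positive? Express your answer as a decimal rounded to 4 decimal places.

P(T|A5) = 1 − 0.5803 = 0.4197.
P(T) = P(T|A1)·P(A1) + P(T|A2)·P(A2) + P(T|A3)·P(A3) + P(T|A4)·P(A4) + P(T|A5)·P(A5)
      = 0.4217·0.05 + 0.094·0.06 + 0.0214·0.1 + 0.2021·0.2 + 0.4197·0.59
      = 0.021085 + 0.00564 + 0.00214 + 0.04042 + 0.247623 = 0.316908

P(T) ≈ 0.3169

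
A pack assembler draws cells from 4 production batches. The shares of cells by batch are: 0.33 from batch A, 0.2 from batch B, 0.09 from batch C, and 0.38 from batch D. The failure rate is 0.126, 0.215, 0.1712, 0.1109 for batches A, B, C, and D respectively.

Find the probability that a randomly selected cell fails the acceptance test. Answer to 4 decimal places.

P(F) = P(F|A)·P(A) + P(F|B)·P(B) + P(F|C)·P(C) + P(F|D)·P(D)
      = 0.126·0.33 + 0.215·0.2 + 0.1712·0.09 + 0.1109·0.38
      = 0.04158 + 0.043 + 0.015408 + 0.042142 = 0.14213

P(F) ≈ 0.1421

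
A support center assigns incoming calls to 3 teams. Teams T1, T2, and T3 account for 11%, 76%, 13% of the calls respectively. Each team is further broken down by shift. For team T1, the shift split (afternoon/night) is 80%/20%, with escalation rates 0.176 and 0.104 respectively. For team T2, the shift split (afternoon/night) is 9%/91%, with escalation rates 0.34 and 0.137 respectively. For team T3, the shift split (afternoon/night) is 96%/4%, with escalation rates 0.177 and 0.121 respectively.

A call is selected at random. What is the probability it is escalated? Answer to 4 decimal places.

P(E|T1) = 0.8·0.176 + 0.2·0.104 = 0.1408 + 0.0208 = 0.1616
P(E|T2) = 0.09·0.34 + 0.91·0.137 = 0.0306 + 0.12467 = 0.15527
P(E|T3) = 0.96·0.177 + 0.04·0.121 = 0.16992 + 0.00484 = 0.17476
Then overall,
P(E) = 0.11·0.1616 + 0.76·0.15527 + 0.13·0.17476
      = 0.017776 + 0.1180052 + 0.0227188 = 0.1585

P(E) ≈ 0.1585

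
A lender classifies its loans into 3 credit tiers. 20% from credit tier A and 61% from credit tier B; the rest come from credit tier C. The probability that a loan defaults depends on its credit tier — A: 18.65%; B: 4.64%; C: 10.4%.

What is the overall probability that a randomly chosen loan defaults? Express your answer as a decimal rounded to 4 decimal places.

P(C) = 1 − (0.2 + 0.61) = 0.19.
Summing over the partition,
P(D) = P(D|A)·P(A) + P(D|B)·P(B) + P(D|C)·P(C)
      = 0.1865·0.2 + 0.0464·0.61 + 0.104·0.19
      = 0.0373 + 0.028304 + 0.01976 = 0.085364

0.0854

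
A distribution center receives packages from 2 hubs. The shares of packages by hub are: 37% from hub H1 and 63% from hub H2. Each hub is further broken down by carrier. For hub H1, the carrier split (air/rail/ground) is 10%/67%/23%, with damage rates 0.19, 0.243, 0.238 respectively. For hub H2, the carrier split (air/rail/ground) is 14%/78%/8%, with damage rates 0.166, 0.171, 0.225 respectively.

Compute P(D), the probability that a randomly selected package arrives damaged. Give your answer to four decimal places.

0.1975

P(D|H1) = 0.1·0.19 + 0.67·0.243 + 0.23·0.238 = 0.019 + 0.16281 + 0.05474 = 0.23655
P(D|H2) = 0.14·0.166 + 0.78·0.171 + 0.08·0.225 = 0.02324 + 0.13338 + 0.018 = 0.17462
Then overall,
P(D) = 0.37·0.23655 + 0.63·0.17462
      = 0.0875235 + 0.1100106 = 0.1975341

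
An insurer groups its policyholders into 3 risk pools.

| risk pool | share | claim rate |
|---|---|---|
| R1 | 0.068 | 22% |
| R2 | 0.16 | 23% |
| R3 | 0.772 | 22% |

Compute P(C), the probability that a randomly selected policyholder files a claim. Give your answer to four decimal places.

P(C) ≈ 0.2216

Using total probability over the partition,
P(C) = P(C|R1)·P(R1) + P(C|R2)·P(R2) + P(C|R3)·P(R3)
      = 0.22·0.068 + 0.23·0.16 + 0.22·0.772
      = 0.01496 + 0.0368 + 0.16984 = 0.2216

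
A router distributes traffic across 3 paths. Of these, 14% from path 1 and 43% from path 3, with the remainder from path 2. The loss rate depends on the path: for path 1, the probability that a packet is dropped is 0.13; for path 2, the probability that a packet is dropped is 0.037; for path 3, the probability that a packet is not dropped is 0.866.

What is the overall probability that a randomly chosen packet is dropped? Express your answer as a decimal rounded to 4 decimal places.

P(2) = 1 − (0.14 + 0.43) = 0.43.
P(L|3) = 1 − 0.866 = 0.134.
Using total probability over the partition,
P(L) = P(L|1)·P(1) + P(L|2)·P(2) + P(L|3)·P(3)
      = 0.13·0.14 + 0.037·0.43 + 0.134·0.43
      = 0.0182 + 0.01591 + 0.05762 = 0.09173

P(L) ≈ 0.0917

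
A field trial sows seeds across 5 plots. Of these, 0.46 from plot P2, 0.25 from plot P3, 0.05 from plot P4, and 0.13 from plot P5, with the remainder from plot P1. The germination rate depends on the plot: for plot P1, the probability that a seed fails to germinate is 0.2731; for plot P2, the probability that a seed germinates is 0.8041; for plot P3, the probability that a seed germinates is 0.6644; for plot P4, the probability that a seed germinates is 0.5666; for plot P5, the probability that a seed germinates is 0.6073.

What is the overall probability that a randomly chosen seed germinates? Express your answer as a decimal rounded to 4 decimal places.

P(G) ≈ 0.7232

P(P1) = 1 − (0.46 + 0.25 + 0.05 + 0.13) = 0.11.
P(G|P1) = 1 − 0.2731 = 0.7269.
Summing over the partition,
P(G) = P(G|P1)·P(P1) + P(G|P2)·P(P2) + P(G|P3)·P(P3) + P(G|P4)·P(P4) + P(G|P5)·P(P5)
      = 0.7269·0.11 + 0.8041·0.46 + 0.6644·0.25 + 0.5666·0.05 + 0.6073·0.13
      = 0.079959 + 0.369886 + 0.1661 + 0.02833 + 0.078949 = 0.723224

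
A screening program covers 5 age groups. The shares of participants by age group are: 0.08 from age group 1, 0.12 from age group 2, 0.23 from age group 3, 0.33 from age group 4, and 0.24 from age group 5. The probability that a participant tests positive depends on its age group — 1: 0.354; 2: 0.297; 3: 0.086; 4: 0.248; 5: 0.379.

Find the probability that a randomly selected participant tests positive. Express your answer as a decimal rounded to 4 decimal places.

0.2565

By the law of total probability,
P(T) = P(T|1)·P(1) + P(T|2)·P(2) + P(T|3)·P(3) + P(T|4)·P(4) + P(T|5)·P(5)
      = 0.354·0.08 + 0.297·0.12 + 0.086·0.23 + 0.248·0.33 + 0.379·0.24
      = 0.02832 + 0.03564 + 0.01978 + 0.08184 + 0.09096 = 0.25654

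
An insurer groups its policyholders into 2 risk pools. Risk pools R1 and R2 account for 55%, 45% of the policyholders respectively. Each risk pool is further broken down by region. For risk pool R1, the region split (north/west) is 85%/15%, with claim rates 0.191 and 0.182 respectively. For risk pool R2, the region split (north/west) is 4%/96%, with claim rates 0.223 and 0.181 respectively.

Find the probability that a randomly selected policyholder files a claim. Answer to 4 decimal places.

P(C) ≈ 0.1865

P(C|R1) = 0.85·0.191 + 0.15·0.182 = 0.16235 + 0.0273 = 0.18965
P(C|R2) = 0.04·0.223 + 0.96·0.181 = 0.00892 + 0.17376 = 0.18268
Then overall,
P(C) = 0.55·0.18965 + 0.45·0.18268
      = 0.1043075 + 0.082206 = 0.1865135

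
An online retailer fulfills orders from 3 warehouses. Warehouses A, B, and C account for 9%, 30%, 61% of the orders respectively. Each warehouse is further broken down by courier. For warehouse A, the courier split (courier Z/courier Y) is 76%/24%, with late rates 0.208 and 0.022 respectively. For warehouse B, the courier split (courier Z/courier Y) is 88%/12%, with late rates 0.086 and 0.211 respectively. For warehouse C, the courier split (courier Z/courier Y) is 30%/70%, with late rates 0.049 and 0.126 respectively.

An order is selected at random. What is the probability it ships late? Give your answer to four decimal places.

P(L|A) = 0.76·0.208 + 0.24·0.022 = 0.15808 + 0.00528 = 0.16336
P(L|B) = 0.88·0.086 + 0.12·0.211 = 0.07568 + 0.02532 = 0.101
P(L|C) = 0.3·0.049 + 0.7·0.126 = 0.0147 + 0.0882 = 0.1029
By total probability over the outer partition,
P(L) = 0.09·0.16336 + 0.3·0.101 + 0.61·0.1029
      = 0.0147024 + 0.0303 + 0.062769 = 0.1077714

0.1078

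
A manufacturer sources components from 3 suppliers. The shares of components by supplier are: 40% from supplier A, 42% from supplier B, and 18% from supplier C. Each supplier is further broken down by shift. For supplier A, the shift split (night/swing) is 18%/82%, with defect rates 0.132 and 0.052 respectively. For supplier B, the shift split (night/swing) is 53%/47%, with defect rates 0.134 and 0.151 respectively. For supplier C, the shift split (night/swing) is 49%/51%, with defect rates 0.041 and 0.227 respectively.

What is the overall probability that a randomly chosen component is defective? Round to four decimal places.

P(D) ≈ 0.1107

P(D|A) = 0.18·0.132 + 0.82·0.052 = 0.02376 + 0.04264 = 0.0664
P(D|B) = 0.53·0.134 + 0.47·0.151 = 0.07102 + 0.07097 = 0.14199
P(D|C) = 0.49·0.041 + 0.51·0.227 = 0.02009 + 0.11577 = 0.13586
By total probability over the outer partition,
P(D) = 0.4·0.0664 + 0.42·0.14199 + 0.18·0.13586
      = 0.02656 + 0.0596358 + 0.0244548 = 0.1106506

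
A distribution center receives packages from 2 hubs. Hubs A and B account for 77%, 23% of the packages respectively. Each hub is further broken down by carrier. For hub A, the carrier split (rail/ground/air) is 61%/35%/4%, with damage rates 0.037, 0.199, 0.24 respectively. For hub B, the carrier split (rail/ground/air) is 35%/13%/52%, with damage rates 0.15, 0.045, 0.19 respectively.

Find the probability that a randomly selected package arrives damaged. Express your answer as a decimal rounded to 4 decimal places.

P(D) ≈ 0.1145

P(D|A) = 0.61·0.037 + 0.35·0.199 + 0.04·0.24 = 0.02257 + 0.06965 + 0.0096 = 0.10182
P(D|B) = 0.35·0.15 + 0.13·0.045 + 0.52·0.19 = 0.0525 + 0.00585 + 0.0988 = 0.15715
Then overall,
P(D) = 0.77·0.10182 + 0.23·0.15715
      = 0.0784014 + 0.0361445 = 0.1145459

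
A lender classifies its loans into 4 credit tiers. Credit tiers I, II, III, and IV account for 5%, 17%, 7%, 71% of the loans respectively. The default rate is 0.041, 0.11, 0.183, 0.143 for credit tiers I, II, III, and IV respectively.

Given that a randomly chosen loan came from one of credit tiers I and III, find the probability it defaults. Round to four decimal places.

0.1238

Let S = {I, III}.
P(S) = 0.05 + 0.07 = 0.12.
P(D ∩ S) = 0.041·0.05 + 0.183·0.07 = 0.00205 + 0.01281 = 0.01486.
P(D | S) = 0.01486 / 0.12 = 0.123833…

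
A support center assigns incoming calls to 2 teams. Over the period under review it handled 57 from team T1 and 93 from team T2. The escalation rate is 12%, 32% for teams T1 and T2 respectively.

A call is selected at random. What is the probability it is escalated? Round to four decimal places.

P(E) ≈ 0.2440

Total: 57 + 93 = 150.
P(T1) = 57/150 = 0.38. P(T2) = 93/150 = 0.62.
P(E) = P(E|T1)·P(T1) + P(E|T2)·P(T2)
      = 0.12·0.38 + 0.32·0.62
      = 0.0456 + 0.1984 = 0.244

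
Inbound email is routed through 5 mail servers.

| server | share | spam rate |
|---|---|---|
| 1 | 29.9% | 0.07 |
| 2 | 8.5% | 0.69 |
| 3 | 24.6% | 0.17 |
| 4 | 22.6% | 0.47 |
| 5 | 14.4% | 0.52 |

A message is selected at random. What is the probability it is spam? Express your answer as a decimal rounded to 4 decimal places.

0.3025

P(S) = P(S|1)·P(1) + P(S|2)·P(2) + P(S|3)·P(3) + P(S|4)·P(4) + P(S|5)·P(5)
      = 0.07·0.299 + 0.69·0.085 + 0.17·0.246 + 0.47·0.226 + 0.52·0.144
      = 0.02093 + 0.05865 + 0.04182 + 0.10622 + 0.07488 = 0.3025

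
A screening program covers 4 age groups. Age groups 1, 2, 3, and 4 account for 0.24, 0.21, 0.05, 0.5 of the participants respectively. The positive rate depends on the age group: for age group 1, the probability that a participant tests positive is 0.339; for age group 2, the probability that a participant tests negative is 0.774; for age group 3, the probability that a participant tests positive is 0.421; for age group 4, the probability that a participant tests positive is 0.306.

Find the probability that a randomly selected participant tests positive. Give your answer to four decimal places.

P(T|2) = 1 − 0.774 = 0.226.
Using total probability over the partition,
P(T) = P(T|1)·P(1) + P(T|2)·P(2) + P(T|3)·P(3) + P(T|4)·P(4)
      = 0.339·0.24 + 0.226·0.21 + 0.421·0.05 + 0.306·0.5
      = 0.08136 + 0.04746 + 0.02105 + 0.153 = 0.30287

P(T) ≈ 0.3029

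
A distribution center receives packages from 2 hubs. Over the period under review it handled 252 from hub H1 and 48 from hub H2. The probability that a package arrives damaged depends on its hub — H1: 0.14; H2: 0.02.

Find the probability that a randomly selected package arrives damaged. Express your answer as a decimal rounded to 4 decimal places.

P(D) ≈ 0.1208

Total: 252 + 48 = 300.
P(H1) = 252/300 = 0.84. P(H2) = 48/300 = 0.16.
P(D) = P(D|H1)·P(H1) + P(D|H2)·P(H2)
      = 0.14·0.84 + 0.02·0.16
      = 0.1176 + 0.0032 = 0.1208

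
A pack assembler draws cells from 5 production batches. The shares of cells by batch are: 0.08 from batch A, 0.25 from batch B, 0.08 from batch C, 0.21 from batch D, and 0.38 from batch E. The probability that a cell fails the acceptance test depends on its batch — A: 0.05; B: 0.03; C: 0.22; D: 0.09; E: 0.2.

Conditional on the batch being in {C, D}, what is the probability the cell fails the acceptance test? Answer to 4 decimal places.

P(F|S) ≈ 0.1259

Let S = {C, D}.
P(S) = 0.08 + 0.21 = 0.29.
P(F ∩ S) = 0.22·0.08 + 0.09·0.21 = 0.0176 + 0.0189 = 0.0365.
P(F | S) = 0.0365 / 0.29 = 0.125862…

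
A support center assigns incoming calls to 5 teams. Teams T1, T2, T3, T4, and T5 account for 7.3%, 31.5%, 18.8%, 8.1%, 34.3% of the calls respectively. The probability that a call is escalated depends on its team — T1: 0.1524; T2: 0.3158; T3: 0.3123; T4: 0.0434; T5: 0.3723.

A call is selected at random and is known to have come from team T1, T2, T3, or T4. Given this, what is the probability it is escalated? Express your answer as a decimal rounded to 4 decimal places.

P(E|S) ≈ 0.2631

Let S = {T1, T2, T3, T4}.
P(S) = 0.073 + 0.315 + 0.188 + 0.081 = 0.657.
P(E ∩ S) = 0.1524·0.073 + 0.3158·0.315 + 0.3123·0.188 + 0.0434·0.081 = 0.0111252 + 0.099477 + 0.0587124 + 0.0035154 = 0.17283.
P(E | S) = 0.17283 / 0.657 = 0.263059…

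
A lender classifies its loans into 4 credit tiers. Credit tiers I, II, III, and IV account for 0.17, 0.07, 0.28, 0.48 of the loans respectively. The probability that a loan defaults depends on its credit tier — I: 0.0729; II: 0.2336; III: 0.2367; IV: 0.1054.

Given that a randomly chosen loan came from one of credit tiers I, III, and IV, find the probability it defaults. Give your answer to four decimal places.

0.1390

Let S = {I, III, IV}.
P(S) = 0.17 + 0.28 + 0.48 = 0.93.
P(D ∩ S) = 0.0729·0.17 + 0.2367·0.28 + 0.1054·0.48 = 0.012393 + 0.066276 + 0.050592 = 0.129261.
P(D | S) = 0.129261 / 0.93 = 0.138990…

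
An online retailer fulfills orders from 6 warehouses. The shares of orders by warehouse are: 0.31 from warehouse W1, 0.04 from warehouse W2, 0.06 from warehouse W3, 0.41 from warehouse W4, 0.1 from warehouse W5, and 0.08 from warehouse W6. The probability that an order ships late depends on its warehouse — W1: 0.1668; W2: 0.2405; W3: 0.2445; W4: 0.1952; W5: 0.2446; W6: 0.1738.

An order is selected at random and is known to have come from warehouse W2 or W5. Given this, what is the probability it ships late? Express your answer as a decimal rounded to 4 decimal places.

Let S = {W2, W5}.
P(S) = 0.04 + 0.1 = 0.14.
P(L ∩ S) = 0.2405·0.04 + 0.2446·0.1 = 0.00962 + 0.02446 = 0.03408.
P(L | S) = 0.03408 / 0.14 = 0.243429…

P(L|S) ≈ 0.2434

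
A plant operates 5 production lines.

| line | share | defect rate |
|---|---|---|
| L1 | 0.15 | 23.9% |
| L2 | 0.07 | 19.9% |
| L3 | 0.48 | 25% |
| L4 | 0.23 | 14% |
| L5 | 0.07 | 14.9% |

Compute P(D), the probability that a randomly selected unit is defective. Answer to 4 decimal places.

P(D) = P(D|L1)·P(L1) + P(D|L2)·P(L2) + P(D|L3)·P(L3) + P(D|L4)·P(L4) + P(D|L5)·P(L5)
      = 0.239·0.15 + 0.199·0.07 + 0.25·0.48 + 0.14·0.23 + 0.149·0.07
      = 0.03585 + 0.01393 + 0.12 + 0.0322 + 0.01043 = 0.21241

P(D) ≈ 0.2124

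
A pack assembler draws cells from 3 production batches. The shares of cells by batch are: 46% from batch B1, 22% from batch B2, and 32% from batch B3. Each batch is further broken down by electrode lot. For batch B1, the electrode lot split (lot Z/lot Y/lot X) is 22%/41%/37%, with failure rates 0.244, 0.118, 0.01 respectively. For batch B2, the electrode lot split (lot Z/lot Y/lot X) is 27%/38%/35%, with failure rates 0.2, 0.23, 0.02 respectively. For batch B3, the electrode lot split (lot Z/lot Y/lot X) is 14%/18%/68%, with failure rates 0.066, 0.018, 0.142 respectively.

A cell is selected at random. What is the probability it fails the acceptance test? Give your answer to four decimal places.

0.1162

P(F|B1) = 0.22·0.244 + 0.41·0.118 + 0.37·0.01 = 0.05368 + 0.04838 + 0.0037 = 0.10576
P(F|B2) = 0.27·0.2 + 0.38·0.23 + 0.35·0.02 = 0.054 + 0.0874 + 0.007 = 0.1484
P(F|B3) = 0.14·0.066 + 0.18·0.018 + 0.68·0.142 = 0.00924 + 0.00324 + 0.09656 = 0.10904
Then overall,
P(F) = 0.46·0.10576 + 0.22·0.1484 + 0.32·0.10904
      = 0.0486496 + 0.032648 + 0.0348928 = 0.1161904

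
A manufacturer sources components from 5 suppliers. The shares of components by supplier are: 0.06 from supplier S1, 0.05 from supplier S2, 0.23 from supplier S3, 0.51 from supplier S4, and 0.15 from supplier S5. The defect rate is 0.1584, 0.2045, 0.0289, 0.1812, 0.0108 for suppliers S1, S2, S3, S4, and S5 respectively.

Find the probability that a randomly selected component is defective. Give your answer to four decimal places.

P(D) = P(D|S1)·P(S1) + P(D|S2)·P(S2) + P(D|S3)·P(S3) + P(D|S4)·P(S4) + P(D|S5)·P(S5)
      = 0.1584·0.06 + 0.2045·0.05 + 0.0289·0.23 + 0.1812·0.51 + 0.0108·0.15
      = 0.009504 + 0.010225 + 0.006647 + 0.092412 + 0.00162 = 0.120408

P(D) ≈ 0.1204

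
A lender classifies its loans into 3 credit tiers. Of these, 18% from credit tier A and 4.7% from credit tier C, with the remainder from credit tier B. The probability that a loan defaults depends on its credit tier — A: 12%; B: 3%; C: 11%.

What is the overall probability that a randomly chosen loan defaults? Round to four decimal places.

P(D) ≈ 0.0500

P(B) = 1 − (0.18 + 0.047) = 0.773.
P(D) = P(D|A)·P(A) + P(D|B)·P(B) + P(D|C)·P(C)
      = 0.12·0.18 + 0.03·0.773 + 0.11·0.047
      = 0.0216 + 0.02319 + 0.00517 = 0.04996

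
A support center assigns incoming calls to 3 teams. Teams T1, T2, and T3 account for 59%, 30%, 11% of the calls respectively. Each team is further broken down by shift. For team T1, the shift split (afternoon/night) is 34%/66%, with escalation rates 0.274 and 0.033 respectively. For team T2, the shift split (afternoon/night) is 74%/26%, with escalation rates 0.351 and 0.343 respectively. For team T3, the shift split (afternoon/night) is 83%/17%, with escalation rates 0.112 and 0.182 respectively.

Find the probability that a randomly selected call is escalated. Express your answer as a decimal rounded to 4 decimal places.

P(E|T1) = 0.34·0.274 + 0.66·0.033 = 0.09316 + 0.02178 = 0.11494
P(E|T2) = 0.74·0.351 + 0.26·0.343 = 0.25974 + 0.08918 = 0.34892
P(E|T3) = 0.83·0.112 + 0.17·0.182 = 0.09296 + 0.03094 = 0.1239
By total probability over the outer partition,
P(E) = 0.59·0.11494 + 0.3·0.34892 + 0.11·0.1239
      = 0.0678146 + 0.104676 + 0.013629 = 0.1861196

P(E) ≈ 0.1861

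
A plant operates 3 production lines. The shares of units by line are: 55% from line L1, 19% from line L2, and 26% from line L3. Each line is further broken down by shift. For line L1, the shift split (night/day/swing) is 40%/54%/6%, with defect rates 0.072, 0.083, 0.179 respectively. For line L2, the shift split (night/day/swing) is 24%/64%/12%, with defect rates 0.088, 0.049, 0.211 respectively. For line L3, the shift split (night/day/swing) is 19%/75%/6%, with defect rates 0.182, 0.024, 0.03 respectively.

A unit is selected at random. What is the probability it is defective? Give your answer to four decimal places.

P(D|L1) = 0.4·0.072 + 0.54·0.083 + 0.06·0.179 = 0.0288 + 0.04482 + 0.01074 = 0.08436
P(D|L2) = 0.24·0.088 + 0.64·0.049 + 0.12·0.211 = 0.02112 + 0.03136 + 0.02532 = 0.0778
P(D|L3) = 0.19·0.182 + 0.75·0.024 + 0.06·0.03 = 0.03458 + 0.018 + 0.0018 = 0.05438
Then overall,
P(D) = 0.55·0.08436 + 0.19·0.0778 + 0.26·0.05438
      = 0.046398 + 0.014782 + 0.0141388 = 0.0753188

P(D) ≈ 0.0753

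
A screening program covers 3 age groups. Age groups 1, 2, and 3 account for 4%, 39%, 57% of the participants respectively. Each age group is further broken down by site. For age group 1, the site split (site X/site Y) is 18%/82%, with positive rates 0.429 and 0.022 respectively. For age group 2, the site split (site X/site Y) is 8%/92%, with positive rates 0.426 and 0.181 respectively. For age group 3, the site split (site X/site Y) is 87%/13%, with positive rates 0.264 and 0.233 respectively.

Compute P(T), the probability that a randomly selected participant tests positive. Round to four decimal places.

P(T|1) = 0.18·0.429 + 0.82·0.022 = 0.07722 + 0.01804 = 0.09526
P(T|2) = 0.08·0.426 + 0.92·0.181 = 0.03408 + 0.16652 = 0.2006
P(T|3) = 0.87·0.264 + 0.13·0.233 = 0.22968 + 0.03029 = 0.25997
By total probability over the outer partition,
P(T) = 0.04·0.09526 + 0.39·0.2006 + 0.57·0.25997
      = 0.0038104 + 0.078234 + 0.1481829 = 0.2302273

P(T) ≈ 0.2302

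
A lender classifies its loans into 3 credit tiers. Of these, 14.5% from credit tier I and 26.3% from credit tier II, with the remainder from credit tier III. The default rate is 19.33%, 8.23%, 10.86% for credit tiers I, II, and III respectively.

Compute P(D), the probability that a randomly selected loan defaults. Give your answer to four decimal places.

0.1140

P(III) = 1 − (0.145 + 0.263) = 0.592.
Using total probability over the partition,
P(D) = P(D|I)·P(I) + P(D|II)·P(II) + P(D|III)·P(III)
      = 0.1933·0.145 + 0.0823·0.263 + 0.1086·0.592
      = 0.0280285 + 0.0216449 + 0.0642912 = 0.1139646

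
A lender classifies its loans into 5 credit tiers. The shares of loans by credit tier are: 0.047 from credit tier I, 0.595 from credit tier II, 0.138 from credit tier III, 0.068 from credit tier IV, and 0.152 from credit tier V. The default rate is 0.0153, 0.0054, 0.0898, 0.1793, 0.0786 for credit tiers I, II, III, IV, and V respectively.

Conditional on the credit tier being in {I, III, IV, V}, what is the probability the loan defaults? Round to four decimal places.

Let S = {I, III, IV, V}.
P(S) = 0.047 + 0.138 + 0.068 + 0.152 = 0.405.
P(D ∩ S) = 0.0153·0.047 + 0.0898·0.138 + 0.1793·0.068 + 0.0786·0.152 = 0.0007191 + 0.0123924 + 0.0121924 + 0.0119472 = 0.0372511.
P(D | S) = 0.0372511 / 0.405 = 0.091978…

0.0920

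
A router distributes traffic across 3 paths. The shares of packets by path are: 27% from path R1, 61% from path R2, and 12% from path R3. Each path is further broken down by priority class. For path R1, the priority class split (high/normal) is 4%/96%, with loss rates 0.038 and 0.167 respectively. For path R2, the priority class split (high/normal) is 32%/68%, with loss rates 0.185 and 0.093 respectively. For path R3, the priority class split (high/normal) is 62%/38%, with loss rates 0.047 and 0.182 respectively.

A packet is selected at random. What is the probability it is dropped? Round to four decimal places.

P(L) ≈ 0.1302

P(L|R1) = 0.04·0.038 + 0.96·0.167 = 0.00152 + 0.16032 = 0.16184
P(L|R2) = 0.32·0.185 + 0.68·0.093 = 0.0592 + 0.06324 = 0.12244
P(L|R3) = 0.62·0.047 + 0.38·0.182 = 0.02914 + 0.06916 = 0.0983
By total probability over the outer partition,
P(L) = 0.27·0.16184 + 0.61·0.12244 + 0.12·0.0983
      = 0.0436968 + 0.0746884 + 0.011796 = 0.1301812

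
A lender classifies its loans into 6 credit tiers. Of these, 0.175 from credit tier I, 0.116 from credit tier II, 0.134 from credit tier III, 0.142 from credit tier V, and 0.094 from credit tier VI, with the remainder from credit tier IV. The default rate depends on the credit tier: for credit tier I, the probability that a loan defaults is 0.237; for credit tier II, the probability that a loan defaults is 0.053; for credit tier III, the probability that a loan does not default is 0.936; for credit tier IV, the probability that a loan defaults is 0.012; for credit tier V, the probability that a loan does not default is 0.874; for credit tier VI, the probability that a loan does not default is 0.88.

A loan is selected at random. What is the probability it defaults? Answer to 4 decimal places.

0.0894

P(IV) = 1 − (0.175 + 0.116 + 0.134 + 0.142 + 0.094) = 0.339.
P(D|III) = 1 − 0.936 = 0.064.
P(D|V) = 1 − 0.874 = 0.126.
P(D|VI) = 1 − 0.88 = 0.12.
P(D) = P(D|I)·P(I) + P(D|II)·P(II) + P(D|III)·P(III) + P(D|IV)·P(IV) + P(D|V)·P(V) + P(D|VI)·P(VI)
      = 0.237·0.175 + 0.053·0.116 + 0.064·0.134 + 0.012·0.339 + 0.126·0.142 + 0.12·0.094
      = 0.041475 + 0.006148 + 0.008576 + 0.004068 + 0.017892 + 0.01128 = 0.089439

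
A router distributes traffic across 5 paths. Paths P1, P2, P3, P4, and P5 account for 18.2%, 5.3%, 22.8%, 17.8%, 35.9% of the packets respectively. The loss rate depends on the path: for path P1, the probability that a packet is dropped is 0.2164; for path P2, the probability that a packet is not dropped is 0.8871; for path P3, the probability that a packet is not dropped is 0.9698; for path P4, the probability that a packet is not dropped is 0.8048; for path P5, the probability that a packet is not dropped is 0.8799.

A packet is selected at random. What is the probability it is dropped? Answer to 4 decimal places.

0.1301

P(L|P2) = 1 − 0.8871 = 0.1129.
P(L|P3) = 1 − 0.9698 = 0.0302.
P(L|P4) = 1 − 0.8048 = 0.1952.
P(L|P5) = 1 − 0.8799 = 0.1201.
P(L) = P(L|P1)·P(P1) + P(L|P2)·P(P2) + P(L|P3)·P(P3) + P(L|P4)·P(P4) + P(L|P5)·P(P5)
      = 0.2164·0.182 + 0.1129·0.053 + 0.0302·0.228 + 0.1952·0.178 + 0.1201·0.359
      = 0.0393848 + 0.0059837 + 0.0068856 + 0.0347456 + 0.0431159 = 0.1301156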